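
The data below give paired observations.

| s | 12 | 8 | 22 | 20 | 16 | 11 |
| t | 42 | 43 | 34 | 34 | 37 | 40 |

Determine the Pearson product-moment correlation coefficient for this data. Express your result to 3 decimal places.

n = 6, Σs = 89, Σt = 230, Σs² = 1469, Σt² = 8894, Σst = 3308
nΣst − ΣsΣt = 19848 − 20470 = -622
nΣs² − (Σs)² = 8814 − 7921 = 893; nΣt² − (Σt)² = 53364 − 52900 = 464
r = -622 / √(893 × 464) = -622 / 643.7018 ≈ -0.966

-0.966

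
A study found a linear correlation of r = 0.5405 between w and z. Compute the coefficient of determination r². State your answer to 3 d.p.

0.292

r² = (0.5405)² = 0.292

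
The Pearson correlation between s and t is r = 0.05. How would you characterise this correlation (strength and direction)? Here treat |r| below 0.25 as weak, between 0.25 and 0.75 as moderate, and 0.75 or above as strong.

r = 0.05 > 0 so the relationship is positive.
|r| = 0.05, which falls in the weak range.

weak positive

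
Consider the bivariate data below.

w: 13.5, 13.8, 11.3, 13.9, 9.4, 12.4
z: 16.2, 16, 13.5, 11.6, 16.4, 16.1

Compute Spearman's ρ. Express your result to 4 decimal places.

-0.6000

Rank w: 4, 5, 2, 6, 1, 3
Rank z: 5, 3, 2, 1, 6, 4
d = rank(w) − rank(z): -1, 2, 0, 5, -5, -1; Σd² = 56
ρ = 1 − 6Σd² / [n(n²−1)] = 1 − 6×56 / (6×35) = 1 − 336/210 ≈ -0.6000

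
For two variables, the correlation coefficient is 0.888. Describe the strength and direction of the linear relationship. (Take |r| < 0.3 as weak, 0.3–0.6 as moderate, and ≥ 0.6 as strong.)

strong positive

r = 0.888 > 0 so the relationship is positive.
|r| = 0.888, which falls in the strong range.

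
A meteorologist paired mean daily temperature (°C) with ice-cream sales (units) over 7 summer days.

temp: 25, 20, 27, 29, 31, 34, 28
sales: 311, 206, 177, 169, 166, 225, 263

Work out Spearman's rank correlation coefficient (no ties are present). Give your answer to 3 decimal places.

Rank temp: 2, 1, 3, 5, 6, 7, 4
Rank sales: 7, 4, 3, 2, 1, 5, 6
d = rank(temp) − rank(sales): -5, -3, 0, 3, 5, 2, -2; Σd² = 76
ρ = 1 − 6Σd² / [n(n²−1)] = 1 − 6×76 / (7×48) = 1 − 456/336 ≈ -0.357

-0.357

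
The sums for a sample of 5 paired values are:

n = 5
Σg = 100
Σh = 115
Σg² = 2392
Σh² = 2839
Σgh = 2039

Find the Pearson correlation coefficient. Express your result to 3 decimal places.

-0.946

r = (nΣgh − ΣgΣh) / √[(nΣg² − (Σg)²)(nΣh² − (Σh)²)]
Numerator: 5×2039 − 100×115 = -1305
Denominator: √[(11960 − 10000)(14195 − 13225)] = √[1960 × 970] = 1378.8401
r = -1305 / 1378.8401 ≈ -0.946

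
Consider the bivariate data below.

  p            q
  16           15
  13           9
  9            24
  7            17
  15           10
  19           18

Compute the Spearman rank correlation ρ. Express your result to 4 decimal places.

-0.0857

Rank p: 5, 3, 2, 1, 4, 6
Rank q: 3, 1, 6, 4, 2, 5
d = rank(p) − rank(q): 2, 2, -4, -3, 2, 1; Σd² = 38
ρ = 1 − 6Σd² / [n(n²−1)] = 1 − 6×38 / (6×35) = 1 − 228/210 ≈ -0.0857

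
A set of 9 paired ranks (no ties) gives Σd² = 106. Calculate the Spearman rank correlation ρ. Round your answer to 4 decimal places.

ρ = 1 − 6Σd² / [n(n²−1)] = 1 − 6×106 / (9×80)
  = 1 − 636/720 = 1 − 0.88333 ≈ 0.1167

0.1167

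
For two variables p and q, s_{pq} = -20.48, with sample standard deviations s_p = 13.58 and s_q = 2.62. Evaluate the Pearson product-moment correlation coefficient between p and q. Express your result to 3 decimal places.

r = Cov(p,q) / (s_p · s_q) = -20.48 / (13.58 × 2.62)
  = -20.48 / 35.5796 ≈ -0.576

-0.576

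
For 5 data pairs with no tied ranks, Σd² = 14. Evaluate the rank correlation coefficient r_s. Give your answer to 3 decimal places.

ρ = 1 − 6Σd² / [n(n²−1)] = 1 − 6×14 / (5×24)
  = 1 − 84/120 = 1 − 0.7000 ≈ 0.300

0.300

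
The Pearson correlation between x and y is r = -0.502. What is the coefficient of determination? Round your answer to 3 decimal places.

0.252

r² = (-0.502)² = 0.252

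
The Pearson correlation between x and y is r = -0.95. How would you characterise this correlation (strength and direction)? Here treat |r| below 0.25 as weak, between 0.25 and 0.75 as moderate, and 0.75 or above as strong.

r = -0.95 < 0 so the relationship is negative.
|r| = 0.95, which falls in the strong range.

strong negative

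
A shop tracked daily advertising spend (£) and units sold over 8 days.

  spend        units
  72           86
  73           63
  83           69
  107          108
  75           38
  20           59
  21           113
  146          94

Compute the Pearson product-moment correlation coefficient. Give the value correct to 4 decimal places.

0.1574

n = 8, Σx = 597, Σy = 630, Σx² = 56633, Σy² = 54320, Σxy = 48201
nΣxy − ΣxΣy = 385608 − 376110 = 9498
nΣx² − (Σx)² = 453064 − 356409 = 96655; nΣy² − (Σy)² = 434560 − 396900 = 37660
r = 9498 / √(96655 × 37660) = 9498 / 60332.6388 ≈ 0.1574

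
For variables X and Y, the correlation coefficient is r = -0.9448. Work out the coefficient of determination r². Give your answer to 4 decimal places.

0.8926

r² = (-0.9448)² = 0.8926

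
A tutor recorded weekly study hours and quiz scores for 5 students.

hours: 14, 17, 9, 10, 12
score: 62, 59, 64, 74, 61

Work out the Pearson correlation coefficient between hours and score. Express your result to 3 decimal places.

-0.650

n = 5, Σx = 62, Σy = 320, Σx² = 810, Σy² = 20618, Σxy = 3919
nΣxy − ΣxΣy = 19595 − 19840 = -245
nΣx² − (Σx)² = 4050 − 3844 = 206; nΣy² − (Σy)² = 103090 − 102400 = 690
r = -245 / √(206 × 690) = -245 / 377.0146 ≈ -0.650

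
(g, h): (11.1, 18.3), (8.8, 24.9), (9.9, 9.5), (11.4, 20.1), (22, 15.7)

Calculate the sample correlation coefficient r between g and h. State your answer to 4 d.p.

n = 5, Σg = 63.2, Σh = 88.5, Σg² = 912.62, Σh² = 1695.65, Σgh = 1090.84
nΣgh − ΣgΣh = 5454.2 − 5593.2 = -139
nΣg² − (Σg)² = 4563.1 − 3994.24 = 568.86; nΣh² − (Σh)² = 8478.25 − 7832.25 = 646
r = -139 / √(568.86 × 646) = -139 / 606.2042 ≈ -0.2293

-0.2293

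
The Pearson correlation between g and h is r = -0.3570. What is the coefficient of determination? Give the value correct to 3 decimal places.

0.127

r² = (-0.3570)² = 0.127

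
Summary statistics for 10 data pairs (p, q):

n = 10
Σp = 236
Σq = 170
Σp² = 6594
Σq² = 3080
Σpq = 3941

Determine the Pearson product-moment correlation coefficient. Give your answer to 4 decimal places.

r = (nΣpq − ΣpΣq) / √[(nΣp² − (Σp)²)(nΣq² − (Σq)²)]
Numerator: 10×3941 − 236×170 = -710
Denominator: √[(65940 − 55696)(30800 − 28900)] = √[10244 × 1900] = 4411.7570
r = -710 / 4411.7570 ≈ -0.1609

-0.1609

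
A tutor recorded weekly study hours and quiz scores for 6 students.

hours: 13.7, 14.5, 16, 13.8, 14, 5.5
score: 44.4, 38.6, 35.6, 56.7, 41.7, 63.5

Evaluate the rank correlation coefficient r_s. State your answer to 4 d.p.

-0.9429

Rank hours: 2, 5, 6, 3, 4, 1
Rank score: 4, 2, 1, 5, 3, 6
d = rank(hours) − rank(score): -2, 3, 5, -2, 1, -5; Σd² = 68
ρ = 1 − 6Σd² / [n(n²−1)] = 1 − 6×68 / (6×35) = 1 − 408/210 ≈ -0.9429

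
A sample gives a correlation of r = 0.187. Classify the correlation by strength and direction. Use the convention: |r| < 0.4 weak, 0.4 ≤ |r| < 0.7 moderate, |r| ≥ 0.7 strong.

weak positive

r = 0.187 > 0 so the relationship is positive.
|r| = 0.187, which falls in the weak range.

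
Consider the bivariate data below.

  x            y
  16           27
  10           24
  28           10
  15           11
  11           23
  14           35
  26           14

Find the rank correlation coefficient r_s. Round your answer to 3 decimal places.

-0.536

Rank x: 5, 1, 7, 4, 2, 3, 6
Rank y: 6, 5, 1, 2, 4, 7, 3
d = rank(x) − rank(y): -1, -4, 6, 2, -2, -4, 3; Σd² = 86
ρ = 1 − 6Σd² / [n(n²−1)] = 1 − 6×86 / (7×48) = 1 − 516/336 ≈ -0.536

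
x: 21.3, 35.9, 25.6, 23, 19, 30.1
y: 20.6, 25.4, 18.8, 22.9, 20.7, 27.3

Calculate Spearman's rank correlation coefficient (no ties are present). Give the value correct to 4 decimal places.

0.5429

Rank x: 2, 6, 4, 3, 1, 5
Rank y: 2, 5, 1, 4, 3, 6
d = rank(x) − rank(y): 0, 1, 3, -1, -2, -1; Σd² = 16
ρ = 1 − 6Σd² / [n(n²−1)] = 1 − 6×16 / (6×35) = 1 − 96/210 ≈ 0.5429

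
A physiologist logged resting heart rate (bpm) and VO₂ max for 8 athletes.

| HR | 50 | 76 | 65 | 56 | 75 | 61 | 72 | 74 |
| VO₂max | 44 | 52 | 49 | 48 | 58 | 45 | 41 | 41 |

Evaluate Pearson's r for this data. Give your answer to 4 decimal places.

n = 8, Σx = 529, Σy = 378, Σx² = 35643, Σy² = 18096, Σxy = 25106
nΣxy − ΣxΣy = 200848 − 199962 = 886
nΣx² − (Σx)² = 285144 − 279841 = 5303; nΣy² − (Σy)² = 144768 − 142884 = 1884
r = 886 / √(5303 × 1884) = 886 / 3160.8309 ≈ 0.2803

0.2803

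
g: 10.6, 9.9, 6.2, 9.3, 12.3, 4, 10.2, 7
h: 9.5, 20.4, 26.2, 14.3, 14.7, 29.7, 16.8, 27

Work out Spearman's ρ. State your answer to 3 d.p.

-0.786

Rank g: 7, 5, 2, 4, 8, 1, 6, 3
Rank h: 1, 5, 6, 2, 3, 8, 4, 7
d = rank(g) − rank(h): 6, 0, -4, 2, 5, -7, 2, -4; Σd² = 150
ρ = 1 − 6Σd² / [n(n²−1)] = 1 − 6×150 / (8×63) = 1 − 900/504 ≈ -0.786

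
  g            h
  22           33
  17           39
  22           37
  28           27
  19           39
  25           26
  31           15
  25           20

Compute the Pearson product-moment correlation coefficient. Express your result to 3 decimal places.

n = 8, Σg = 189, Σh = 236, Σg² = 4613, Σh² = 7530, Σgh = 5315
nΣgh − ΣgΣh = 42520 − 44604 = -2084
nΣg² − (Σg)² = 36904 − 35721 = 1183; nΣh² − (Σh)² = 60240 − 55696 = 4544
r = -2084 / √(1183 × 4544) = -2084 / 2318.5237 ≈ -0.899

-0.899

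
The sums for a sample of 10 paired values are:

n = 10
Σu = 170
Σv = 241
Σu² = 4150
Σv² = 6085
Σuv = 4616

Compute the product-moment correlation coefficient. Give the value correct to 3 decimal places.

0.879

r = (nΣuv − ΣuΣv) / √[(nΣu² − (Σu)²)(nΣv² − (Σv)²)]
Numerator: 10×4616 − 170×241 = 5190
Denominator: √[(41500 − 28900)(60850 − 58081)] = √[12600 × 2769] = 5906.7250
r = 5190 / 5906.7250 ≈ 0.879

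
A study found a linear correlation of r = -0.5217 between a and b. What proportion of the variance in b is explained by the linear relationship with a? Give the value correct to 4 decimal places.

0.2722

r² = (-0.5217)² = 0.2722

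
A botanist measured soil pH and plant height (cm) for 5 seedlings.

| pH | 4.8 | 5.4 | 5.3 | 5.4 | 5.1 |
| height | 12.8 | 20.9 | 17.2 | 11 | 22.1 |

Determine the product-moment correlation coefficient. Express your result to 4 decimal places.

0.1552

n = 5, Σx = 26, Σy = 84, Σx² = 135.46, Σy² = 1505.9, Σxy = 437.57
nΣxy − ΣxΣy = 2187.85 − 2184 = 3.85
nΣx² − (Σx)² = 677.3 − 676 = 1.3; nΣy² − (Σy)² = 7529.5 − 7056 = 473.5
r = 3.85 / √(1.3 × 473.5) = 3.85 / 24.8103 ≈ 0.1552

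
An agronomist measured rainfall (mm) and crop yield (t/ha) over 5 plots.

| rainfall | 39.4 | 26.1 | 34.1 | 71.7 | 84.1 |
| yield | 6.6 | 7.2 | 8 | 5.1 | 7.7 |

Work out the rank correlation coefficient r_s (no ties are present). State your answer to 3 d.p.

Rank rainfall: 3, 1, 2, 4, 5
Rank yield: 2, 3, 5, 1, 4
d = rank(rainfall) − rank(yield): 1, -2, -3, 3, 1; Σd² = 24
ρ = 1 − 6Σd² / [n(n²−1)] = 1 − 6×24 / (5×24) = 1 − 144/120 ≈ -0.200

-0.200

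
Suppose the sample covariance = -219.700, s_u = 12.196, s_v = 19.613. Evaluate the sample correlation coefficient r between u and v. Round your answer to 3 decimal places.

r = Cov(u,v) / (s_u · s_v) = -219.700 / (12.196 × 19.613)
  = -219.700 / 239.2001 ≈ -0.918

-0.918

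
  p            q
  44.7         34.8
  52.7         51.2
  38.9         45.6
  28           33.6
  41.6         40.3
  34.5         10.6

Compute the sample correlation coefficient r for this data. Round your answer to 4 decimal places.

0.5877

n = 6, Σp = 240.4, Σq = 216.1, Σp² = 9993.4, Σq² = 8777.25, Σpq = 9010.62
nΣpq − ΣpΣq = 54063.72 − 51950.44 = 2113.28
nΣp² − (Σp)² = 59960.4 − 57792.16 = 2168.24; nΣq² − (Σq)² = 52663.5 − 46699.21 = 5964.29
r = 2113.28 / √(2168.24 × 5964.29) = 2113.28 / 3596.1107 ≈ 0.5877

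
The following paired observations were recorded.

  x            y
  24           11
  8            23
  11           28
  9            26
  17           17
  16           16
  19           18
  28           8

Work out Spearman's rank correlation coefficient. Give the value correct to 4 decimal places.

-0.8095

Rank x: 7, 1, 3, 2, 5, 4, 6, 8
Rank y: 2, 6, 8, 7, 4, 3, 5, 1
d = rank(x) − rank(y): 5, -5, -5, -5, 1, 1, 1, 7; Σd² = 152
ρ = 1 − 6Σd² / [n(n²−1)] = 1 − 6×152 / (8×63) = 1 − 912/504 ≈ -0.8095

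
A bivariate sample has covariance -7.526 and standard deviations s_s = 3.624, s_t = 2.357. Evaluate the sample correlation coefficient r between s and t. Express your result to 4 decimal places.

-0.8811

r = Cov(s,t) / (s_s · s_t) = -7.526 / (3.624 × 2.357)
  = -7.526 / 8.5418 ≈ -0.8811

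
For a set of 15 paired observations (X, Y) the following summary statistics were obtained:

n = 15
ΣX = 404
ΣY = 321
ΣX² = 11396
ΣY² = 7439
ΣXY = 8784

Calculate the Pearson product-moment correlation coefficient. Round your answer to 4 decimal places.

0.2555

r = (nΣXY − ΣXΣY) / √[(nΣX² − (ΣX)²)(nΣY² − (ΣY)²)]
Numerator: 15×8784 − 404×321 = 2076
Denominator: √[(170940 − 163216)(111585 − 103041)] = √[7724 × 8544] = 8123.6603
r = 2076 / 8123.6603 ≈ 0.2555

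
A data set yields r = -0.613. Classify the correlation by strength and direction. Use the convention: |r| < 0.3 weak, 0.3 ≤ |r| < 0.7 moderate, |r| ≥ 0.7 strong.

moderate negative

r = -0.613 < 0 so the relationship is negative.
|r| = 0.613, which falls in the moderate range.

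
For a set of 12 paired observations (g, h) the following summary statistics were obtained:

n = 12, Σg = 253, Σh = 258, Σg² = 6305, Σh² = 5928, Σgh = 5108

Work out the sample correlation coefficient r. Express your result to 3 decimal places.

-0.545

r = (nΣgh − ΣgΣh) / √[(nΣg² − (Σg)²)(nΣh² − (Σh)²)]
Numerator: 12×5108 − 253×258 = -3978
Denominator: √[(75660 − 64009)(71136 − 66564)] = √[11651 × 4572] = 7298.5185
r = -3978 / 7298.5185 ≈ -0.545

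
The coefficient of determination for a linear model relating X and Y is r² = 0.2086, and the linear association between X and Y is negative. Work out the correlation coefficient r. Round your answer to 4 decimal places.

|r| = √0.2086 = 0.4567
The association is negative, so r = −0.4567.

-0.4567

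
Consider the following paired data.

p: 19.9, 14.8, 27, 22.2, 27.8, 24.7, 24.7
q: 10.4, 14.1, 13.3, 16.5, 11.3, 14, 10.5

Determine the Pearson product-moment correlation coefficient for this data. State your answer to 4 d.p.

-0.2176

n = 7, Σp = 161.1, Σq = 90.1, Σp² = 3829.91, Σq² = 1190.05, Σpq = 2060.33
nΣpq − ΣpΣq = 14422.31 − 14515.11 = -92.8
nΣp² − (Σp)² = 26809.37 − 25953.21 = 856.16; nΣq² − (Σq)² = 8330.35 − 8118.01 = 212.34
r = -92.8 / √(856.16 × 212.34) = -92.8 / 426.3766 ≈ -0.2176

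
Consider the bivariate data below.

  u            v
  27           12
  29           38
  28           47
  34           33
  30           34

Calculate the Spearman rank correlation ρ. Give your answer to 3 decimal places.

Rank u: 1, 3, 2, 5, 4
Rank v: 1, 4, 5, 2, 3
d = rank(u) − rank(v): 0, -1, -3, 3, 1; Σd² = 20
ρ = 1 − 6Σd² / [n(n²−1)] = 1 − 6×20 / (5×24) = 1 − 120/120 ≈ 0.000

0.000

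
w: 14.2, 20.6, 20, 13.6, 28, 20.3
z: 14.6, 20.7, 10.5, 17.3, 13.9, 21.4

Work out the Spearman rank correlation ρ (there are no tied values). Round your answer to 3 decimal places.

Rank w: 2, 5, 3, 1, 6, 4
Rank z: 3, 5, 1, 4, 2, 6
d = rank(w) − rank(z): -1, 0, 2, -3, 4, -2; Σd² = 34
ρ = 1 − 6Σd² / [n(n²−1)] = 1 − 6×34 / (6×35) = 1 − 204/210 ≈ 0.029

0.029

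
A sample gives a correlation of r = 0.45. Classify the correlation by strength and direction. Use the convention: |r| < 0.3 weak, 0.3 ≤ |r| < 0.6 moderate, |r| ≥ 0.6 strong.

moderate positive

r = 0.45 > 0 so the relationship is positive.
|r| = 0.45, which falls in the moderate range.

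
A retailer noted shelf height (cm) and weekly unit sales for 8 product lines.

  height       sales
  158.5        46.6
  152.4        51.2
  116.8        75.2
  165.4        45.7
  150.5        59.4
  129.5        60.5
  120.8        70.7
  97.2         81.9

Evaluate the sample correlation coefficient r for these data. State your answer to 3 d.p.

n = 8, Σx = 1091.1, Σy = 491.2, Σx² = 152808.39, Σy² = 31431.24, Σxy = 64806.81
nΣxy − ΣxΣy = 518454.48 − 535948.32 = -17493.84
nΣx² − (Σx)² = 1222467.12 − 1190499.21 = 31967.91; nΣy² − (Σy)² = 251449.92 − 241277.44 = 10172.48
r = -17493.84 / √(31967.91 × 10172.48) = -17493.84 / 18033.1064 ≈ -0.970

-0.970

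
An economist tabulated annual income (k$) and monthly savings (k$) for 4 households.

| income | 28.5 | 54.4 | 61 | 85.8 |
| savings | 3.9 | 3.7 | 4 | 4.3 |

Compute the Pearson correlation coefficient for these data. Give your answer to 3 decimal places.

0.697

n = 4, Σx = 229.7, Σy = 15.9, Σx² = 14854.25, Σy² = 63.39, Σxy = 925.37
nΣxy − ΣxΣy = 3701.48 − 3652.23 = 49.25
nΣx² − (Σx)² = 59417 − 52762.09 = 6654.91; nΣy² − (Σy)² = 253.56 − 252.81 = 0.75
r = 49.25 / √(6654.91 × 0.75) = 49.25 / 70.6483 ≈ 0.697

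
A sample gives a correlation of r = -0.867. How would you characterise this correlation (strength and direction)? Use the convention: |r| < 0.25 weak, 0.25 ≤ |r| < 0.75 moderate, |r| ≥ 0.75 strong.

strong negative

r = -0.867 < 0 so the relationship is negative.
|r| = 0.867, which falls in the strong range.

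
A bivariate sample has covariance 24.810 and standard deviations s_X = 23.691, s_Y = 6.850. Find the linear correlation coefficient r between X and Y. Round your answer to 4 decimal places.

r = Cov(X,Y) / (s_X · s_Y) = 24.810 / (23.691 × 6.850)
  = 24.810 / 162.2833 ≈ 0.1529

0.1529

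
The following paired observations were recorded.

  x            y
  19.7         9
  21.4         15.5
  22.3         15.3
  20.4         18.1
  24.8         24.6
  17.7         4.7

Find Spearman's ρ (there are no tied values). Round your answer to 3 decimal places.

Rank x: 2, 4, 5, 3, 6, 1
Rank y: 2, 4, 3, 5, 6, 1
d = rank(x) − rank(y): 0, 0, 2, -2, 0, 0; Σd² = 8
ρ = 1 − 6Σd² / [n(n²−1)] = 1 − 6×8 / (6×35) = 1 − 48/210 ≈ 0.771

0.771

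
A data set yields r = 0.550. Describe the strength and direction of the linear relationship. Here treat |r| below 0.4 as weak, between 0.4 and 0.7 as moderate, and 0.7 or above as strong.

r = 0.550 > 0 so the relationship is positive.
|r| = 0.550, which falls in the moderate range.

moderate positive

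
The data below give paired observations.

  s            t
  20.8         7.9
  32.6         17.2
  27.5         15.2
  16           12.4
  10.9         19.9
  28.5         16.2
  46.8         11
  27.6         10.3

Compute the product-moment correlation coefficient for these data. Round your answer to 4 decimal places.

-0.2611

n = 8, Σs = 210.7, Σt = 110.1, Σs² = 6390.71, Σt² = 1628.59, Σst = 2819.13
nΣst − ΣsΣt = 22553.04 − 23198.07 = -645.03
nΣs² − (Σs)² = 51125.68 − 44394.49 = 6731.19; nΣt² − (Σt)² = 13028.72 − 12122.01 = 906.71
r = -645.03 / √(6731.19 × 906.71) = -645.03 / 2470.4731 ≈ -0.2611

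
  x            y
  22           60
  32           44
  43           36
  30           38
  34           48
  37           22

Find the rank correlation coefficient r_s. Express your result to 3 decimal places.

Rank x: 1, 3, 6, 2, 4, 5
Rank y: 6, 4, 2, 3, 5, 1
d = rank(x) − rank(y): -5, -1, 4, -1, -1, 4; Σd² = 60
ρ = 1 − 6Σd² / [n(n²−1)] = 1 − 6×60 / (6×35) = 1 − 360/210 ≈ -0.714

-0.714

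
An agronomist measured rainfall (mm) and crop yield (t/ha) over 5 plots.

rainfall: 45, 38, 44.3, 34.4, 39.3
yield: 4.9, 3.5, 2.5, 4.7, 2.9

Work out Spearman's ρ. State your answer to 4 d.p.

Rank rainfall: 5, 2, 4, 1, 3
Rank yield: 5, 3, 1, 4, 2
d = rank(rainfall) − rank(yield): 0, -1, 3, -3, 1; Σd² = 20
ρ = 1 − 6Σd² / [n(n²−1)] = 1 − 6×20 / (5×24) = 1 − 120/120 ≈ 0.0000

0.0000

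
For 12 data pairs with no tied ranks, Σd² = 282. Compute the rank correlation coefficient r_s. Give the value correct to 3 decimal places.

0.014

ρ = 1 − 6Σd² / [n(n²−1)] = 1 − 6×282 / (12×143)
  = 1 − 1692/1716 = 1 − 0.9860 ≈ 0.014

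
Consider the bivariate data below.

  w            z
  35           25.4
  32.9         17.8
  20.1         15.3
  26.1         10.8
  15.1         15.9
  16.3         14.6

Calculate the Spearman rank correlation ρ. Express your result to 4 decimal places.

Rank w: 6, 5, 3, 4, 1, 2
Rank z: 6, 5, 3, 1, 4, 2
d = rank(w) − rank(z): 0, 0, 0, 3, -3, 0; Σd² = 18
ρ = 1 − 6Σd² / [n(n²−1)] = 1 − 6×18 / (6×35) = 1 − 108/210 ≈ 0.4857

0.4857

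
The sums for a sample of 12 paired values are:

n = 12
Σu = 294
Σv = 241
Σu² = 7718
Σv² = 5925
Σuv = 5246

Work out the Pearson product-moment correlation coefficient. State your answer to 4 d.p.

r = (nΣuv − ΣuΣv) / √[(nΣu² − (Σu)²)(nΣv² − (Σv)²)]
Numerator: 12×5246 − 294×241 = -7902
Denominator: √[(92616 − 86436)(71100 − 58081)] = √[6180 × 13019] = 8969.8060
r = -7902 / 8969.8060 ≈ -0.8810

-0.8810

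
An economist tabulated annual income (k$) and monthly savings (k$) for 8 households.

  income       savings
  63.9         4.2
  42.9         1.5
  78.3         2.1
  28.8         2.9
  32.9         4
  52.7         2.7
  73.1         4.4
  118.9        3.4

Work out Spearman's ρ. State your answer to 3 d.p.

Rank income: 5, 3, 7, 1, 2, 4, 6, 8
Rank savings: 7, 1, 2, 4, 6, 3, 8, 5
d = rank(income) − rank(savings): -2, 2, 5, -3, -4, 1, -2, 3; Σd² = 72
ρ = 1 − 6Σd² / [n(n²−1)] = 1 − 6×72 / (8×63) = 1 − 432/504 ≈ 0.143

0.143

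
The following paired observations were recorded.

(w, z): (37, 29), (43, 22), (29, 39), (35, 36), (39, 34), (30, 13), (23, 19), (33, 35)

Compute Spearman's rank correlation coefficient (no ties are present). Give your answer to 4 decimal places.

0.0238

Rank w: 6, 8, 2, 5, 7, 3, 1, 4
Rank z: 4, 3, 8, 7, 5, 1, 2, 6
d = rank(w) − rank(z): 2, 5, -6, -2, 2, 2, -1, -2; Σd² = 82
ρ = 1 − 6Σd² / [n(n²−1)] = 1 − 6×82 / (8×63) = 1 − 492/504 ≈ 0.0238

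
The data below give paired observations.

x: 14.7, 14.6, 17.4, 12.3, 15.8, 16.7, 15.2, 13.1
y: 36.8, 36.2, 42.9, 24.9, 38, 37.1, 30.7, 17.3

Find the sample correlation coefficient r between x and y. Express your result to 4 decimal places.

n = 8, Σx = 119.8, Σy = 263.9, Σx² = 1814.48, Σy² = 9187.29, Σxy = 4035.45
nΣxy − ΣxΣy = 32283.6 − 31615.22 = 668.38
nΣx² − (Σx)² = 14515.84 − 14352.04 = 163.8; nΣy² − (Σy)² = 73498.32 − 69643.21 = 3855.11
r = 668.38 / √(163.8 × 3855.11) = 668.38 / 794.6490 ≈ 0.8411

0.8411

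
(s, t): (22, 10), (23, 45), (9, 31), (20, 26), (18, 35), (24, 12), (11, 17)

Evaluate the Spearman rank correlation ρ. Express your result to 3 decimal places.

-0.214

Rank s: 5, 6, 1, 4, 3, 7, 2
Rank t: 1, 7, 5, 4, 6, 2, 3
d = rank(s) − rank(t): 4, -1, -4, 0, -3, 5, -1; Σd² = 68
ρ = 1 − 6Σd² / [n(n²−1)] = 1 − 6×68 / (7×48) = 1 − 408/336 ≈ -0.214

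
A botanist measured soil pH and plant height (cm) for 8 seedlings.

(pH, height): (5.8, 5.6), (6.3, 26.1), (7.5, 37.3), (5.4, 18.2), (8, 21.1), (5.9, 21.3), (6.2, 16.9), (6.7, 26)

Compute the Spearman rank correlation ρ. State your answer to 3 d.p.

0.595

Rank pH: 2, 5, 7, 1, 8, 3, 4, 6
Rank height: 1, 7, 8, 3, 4, 5, 2, 6
d = rank(pH) − rank(height): 1, -2, -1, -2, 4, -2, 2, 0; Σd² = 34
ρ = 1 − 6Σd² / [n(n²−1)] = 1 − 6×34 / (8×63) = 1 − 204/504 ≈ 0.595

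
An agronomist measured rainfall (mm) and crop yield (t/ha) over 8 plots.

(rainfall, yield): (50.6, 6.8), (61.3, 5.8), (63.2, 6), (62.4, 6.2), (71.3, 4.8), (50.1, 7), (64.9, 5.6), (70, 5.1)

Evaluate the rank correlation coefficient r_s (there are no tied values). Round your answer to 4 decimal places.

Rank rainfall: 2, 3, 5, 4, 8, 1, 6, 7
Rank yield: 7, 4, 5, 6, 1, 8, 3, 2
d = rank(rainfall) − rank(yield): -5, -1, 0, -2, 7, -7, 3, 5; Σd² = 162
ρ = 1 − 6Σd² / [n(n²−1)] = 1 − 6×162 / (8×63) = 1 − 972/504 ≈ -0.9286

-0.9286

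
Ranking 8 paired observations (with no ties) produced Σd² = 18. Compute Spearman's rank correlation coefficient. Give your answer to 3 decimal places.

0.786

ρ = 1 − 6Σd² / [n(n²−1)] = 1 − 6×18 / (8×63)
  = 1 − 108/504 = 1 − 0.2143 ≈ 0.786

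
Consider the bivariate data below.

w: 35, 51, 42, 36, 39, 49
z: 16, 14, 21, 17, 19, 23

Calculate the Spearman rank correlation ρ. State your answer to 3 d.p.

Rank w: 1, 6, 4, 2, 3, 5
Rank z: 2, 1, 5, 3, 4, 6
d = rank(w) − rank(z): -1, 5, -1, -1, -1, -1; Σd² = 30
ρ = 1 − 6Σd² / [n(n²−1)] = 1 − 6×30 / (6×35) = 1 − 180/210 ≈ 0.143

0.143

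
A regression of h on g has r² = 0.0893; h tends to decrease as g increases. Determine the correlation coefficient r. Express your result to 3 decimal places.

|r| = √0.0893 = 0.299
The association is negative, so r = −0.299.

-0.299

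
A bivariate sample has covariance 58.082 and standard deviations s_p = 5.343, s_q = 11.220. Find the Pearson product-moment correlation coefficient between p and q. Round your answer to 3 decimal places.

0.969

r = Cov(p,q) / (s_p · s_q) = 58.082 / (5.343 × 11.220)
  = 58.082 / 59.9485 ≈ 0.969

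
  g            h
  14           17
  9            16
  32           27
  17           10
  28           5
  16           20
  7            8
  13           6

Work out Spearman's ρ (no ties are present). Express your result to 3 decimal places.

Rank g: 4, 2, 8, 6, 7, 5, 1, 3
Rank h: 6, 5, 8, 4, 1, 7, 3, 2
d = rank(g) − rank(h): -2, -3, 0, 2, 6, -2, -2, 1; Σd² = 62
ρ = 1 − 6Σd² / [n(n²−1)] = 1 − 6×62 / (8×63) = 1 − 372/504 ≈ 0.262

0.262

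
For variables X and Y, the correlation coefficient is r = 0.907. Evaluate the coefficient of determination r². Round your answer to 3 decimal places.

r² = (0.907)² = 0.823

0.823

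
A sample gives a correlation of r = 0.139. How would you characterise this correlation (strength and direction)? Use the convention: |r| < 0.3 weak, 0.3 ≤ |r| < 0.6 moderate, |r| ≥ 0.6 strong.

r = 0.139 > 0 so the relationship is positive.
|r| = 0.139, which falls in the weak range.

weak positive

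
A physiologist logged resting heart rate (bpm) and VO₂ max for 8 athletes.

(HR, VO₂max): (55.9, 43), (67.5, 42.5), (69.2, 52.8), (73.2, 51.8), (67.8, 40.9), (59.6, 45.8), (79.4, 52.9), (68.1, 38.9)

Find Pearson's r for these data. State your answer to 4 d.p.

0.5417

n = 8, Σx = 540.7, Σy = 368.6, Σx² = 36918.91, Σy² = 17208.4, Σxy = 25070.02
nΣxy − ΣxΣy = 200560.16 − 199302.02 = 1258.14
nΣx² − (Σx)² = 295351.28 − 292356.49 = 2994.79; nΣy² − (Σy)² = 137667.2 − 135865.96 = 1801.24
r = 1258.14 / √(2994.79 × 1801.24) = 1258.14 / 2322.5709 ≈ 0.5417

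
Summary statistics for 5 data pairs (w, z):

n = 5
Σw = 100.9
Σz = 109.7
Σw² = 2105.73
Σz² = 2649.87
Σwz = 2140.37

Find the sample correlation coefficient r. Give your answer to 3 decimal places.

-0.564

r = (nΣwz − ΣwΣz) / √[(nΣw² − (Σw)²)(nΣz² − (Σz)²)]
Numerator: 5×2140.37 − 100.9×109.7 = -366.88
Denominator: √[(10528.65 − 10180.81)(13249.35 − 12034.09)] = √[347.84 × 1215.26] = 650.1662
r = -366.88 / 650.1662 ≈ -0.564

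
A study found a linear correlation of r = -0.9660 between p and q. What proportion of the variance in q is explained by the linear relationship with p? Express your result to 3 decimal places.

r² = (-0.9660)² = 0.933

0.933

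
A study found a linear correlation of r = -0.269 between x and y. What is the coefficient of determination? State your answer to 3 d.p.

0.072

r² = (-0.269)² = 0.072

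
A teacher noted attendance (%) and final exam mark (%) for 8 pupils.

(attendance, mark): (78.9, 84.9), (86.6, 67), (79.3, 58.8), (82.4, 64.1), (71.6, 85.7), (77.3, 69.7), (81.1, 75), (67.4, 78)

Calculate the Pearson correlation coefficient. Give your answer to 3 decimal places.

-0.542

n = 8, Σx = 624.6, Σy = 583.2, Σx² = 49024.84, Σy² = 43174.84, Σxy = 45309.12
nΣxy − ΣxΣy = 362472.96 − 364266.72 = -1793.76
nΣx² − (Σx)² = 392198.72 − 390125.16 = 2073.56; nΣy² − (Σy)² = 345398.72 − 340122.24 = 5276.48
r = -1793.76 / √(2073.56 × 5276.48) = -1793.76 / 3307.7330 ≈ -0.542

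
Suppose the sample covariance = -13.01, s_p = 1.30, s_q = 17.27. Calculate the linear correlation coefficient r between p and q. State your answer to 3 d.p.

-0.579

r = Cov(p,q) / (s_p · s_q) = -13.01 / (1.30 × 17.27)
  = -13.01 / 22.4510 ≈ -0.579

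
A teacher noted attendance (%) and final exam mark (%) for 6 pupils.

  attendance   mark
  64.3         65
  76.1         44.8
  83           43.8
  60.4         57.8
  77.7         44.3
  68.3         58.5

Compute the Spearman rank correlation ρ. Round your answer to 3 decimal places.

Rank attendance: 2, 4, 6, 1, 5, 3
Rank mark: 6, 3, 1, 4, 2, 5
d = rank(attendance) − rank(mark): -4, 1, 5, -3, 3, -2; Σd² = 64
ρ = 1 − 6Σd² / [n(n²−1)] = 1 − 6×64 / (6×35) = 1 − 384/210 ≈ -0.829

-0.829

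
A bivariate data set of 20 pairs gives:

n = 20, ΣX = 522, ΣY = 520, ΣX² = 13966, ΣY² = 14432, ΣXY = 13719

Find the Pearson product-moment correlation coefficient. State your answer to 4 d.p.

r = (nΣXY − ΣXΣY) / √[(nΣX² − (ΣX)²)(nΣY² − (ΣY)²)]
Numerator: 20×13719 − 522×520 = 2940
Denominator: √[(279320 − 272484)(288640 − 270400)] = √[6836 × 18240] = 11166.4068
r = 2940 / 11166.4068 ≈ 0.2633

0.2633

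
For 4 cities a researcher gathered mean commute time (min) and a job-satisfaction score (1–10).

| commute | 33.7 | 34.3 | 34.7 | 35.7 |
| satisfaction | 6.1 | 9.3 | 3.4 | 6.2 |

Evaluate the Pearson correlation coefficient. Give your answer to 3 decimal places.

n = 4, Σx = 138.4, Σy = 25, Σx² = 4790.76, Σy² = 173.7, Σxy = 863.88
nΣxy − ΣxΣy = 3455.52 − 3460 = -4.48
nΣx² − (Σx)² = 19163.04 − 19154.56 = 8.48; nΣy² − (Σy)² = 694.8 − 625 = 69.8
r = -4.48 / √(8.48 × 69.8) = -4.48 / 24.3291 ≈ -0.184

-0.184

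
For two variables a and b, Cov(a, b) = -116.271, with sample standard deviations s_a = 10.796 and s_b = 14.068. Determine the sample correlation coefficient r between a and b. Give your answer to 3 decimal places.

r = Cov(a,b) / (s_a · s_b) = -116.271 / (10.796 × 14.068)
  = -116.271 / 151.8781 ≈ -0.766

-0.766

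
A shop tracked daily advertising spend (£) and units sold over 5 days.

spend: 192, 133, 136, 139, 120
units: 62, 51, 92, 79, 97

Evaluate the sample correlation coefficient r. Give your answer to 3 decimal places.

-0.481

n = 5, Σx = 720, Σy = 381, Σx² = 106770, Σy² = 30559, Σxy = 53820
nΣxy − ΣxΣy = 269100 − 274320 = -5220
nΣx² − (Σx)² = 533850 − 518400 = 15450; nΣy² − (Σy)² = 152795 − 145161 = 7634
r = -5220 / √(15450 × 7634) = -5220 / 10860.2624 ≈ -0.481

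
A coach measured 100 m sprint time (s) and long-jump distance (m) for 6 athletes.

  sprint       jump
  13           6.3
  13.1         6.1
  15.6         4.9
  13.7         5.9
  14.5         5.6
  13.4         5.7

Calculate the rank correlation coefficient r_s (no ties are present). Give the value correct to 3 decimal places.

Rank sprint: 1, 2, 6, 4, 5, 3
Rank jump: 6, 5, 1, 4, 2, 3
d = rank(sprint) − rank(jump): -5, -3, 5, 0, 3, 0; Σd² = 68
ρ = 1 − 6Σd² / [n(n²−1)] = 1 − 6×68 / (6×35) = 1 − 408/210 ≈ -0.943

-0.943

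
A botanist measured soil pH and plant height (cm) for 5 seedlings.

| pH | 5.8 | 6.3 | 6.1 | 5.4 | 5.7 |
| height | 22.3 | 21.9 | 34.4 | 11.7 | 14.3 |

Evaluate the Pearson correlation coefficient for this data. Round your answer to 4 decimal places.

0.7154

n = 5, Σx = 29.3, Σy = 104.6, Σx² = 172.19, Σy² = 2501.64, Σxy = 621.84
nΣxy − ΣxΣy = 3109.2 − 3064.78 = 44.42
nΣx² − (Σx)² = 860.95 − 858.49 = 2.46; nΣy² − (Σy)² = 12508.2 − 10941.16 = 1567.04
r = 44.42 / √(2.46 × 1567.04) = 44.42 / 62.0880 ≈ 0.7154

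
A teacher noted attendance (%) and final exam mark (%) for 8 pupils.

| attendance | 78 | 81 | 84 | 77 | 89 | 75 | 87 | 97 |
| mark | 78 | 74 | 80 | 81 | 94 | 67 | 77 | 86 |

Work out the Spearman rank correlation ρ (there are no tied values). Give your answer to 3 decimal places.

0.619

Rank attendance: 3, 4, 5, 2, 7, 1, 6, 8
Rank mark: 4, 2, 5, 6, 8, 1, 3, 7
d = rank(attendance) − rank(mark): -1, 2, 0, -4, -1, 0, 3, 1; Σd² = 32
ρ = 1 − 6Σd² / [n(n²−1)] = 1 − 6×32 / (8×63) = 1 − 192/504 ≈ 0.619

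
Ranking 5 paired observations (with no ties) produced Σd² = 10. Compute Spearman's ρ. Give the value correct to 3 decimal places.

ρ = 1 − 6Σd² / [n(n²−1)] = 1 − 6×10 / (5×24)
  = 1 − 60/120 = 1 − 0.5000 ≈ 0.500

0.500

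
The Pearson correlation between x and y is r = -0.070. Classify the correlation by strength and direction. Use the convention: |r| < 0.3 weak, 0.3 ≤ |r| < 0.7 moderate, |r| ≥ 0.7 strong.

r = -0.070 < 0 so the relationship is negative.
|r| = 0.070, which falls in the weak range.

weak negative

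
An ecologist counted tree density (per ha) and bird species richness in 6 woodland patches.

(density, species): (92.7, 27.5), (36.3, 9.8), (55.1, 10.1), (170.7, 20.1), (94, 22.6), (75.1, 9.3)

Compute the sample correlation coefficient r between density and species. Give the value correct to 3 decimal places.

n = 6, Σx = 523.9, Σy = 99.4, Σx² = 56561.49, Σy² = 1955.56, Σxy = 9715.4
nΣxy − ΣxΣy = 58292.4 − 52075.66 = 6216.74
nΣx² − (Σx)² = 339368.94 − 274471.21 = 64897.73; nΣy² − (Σy)² = 11733.36 − 9880.36 = 1853
r = 6216.74 / √(64897.73 × 1853) = 6216.74 / 10966.1066 ≈ 0.567

0.567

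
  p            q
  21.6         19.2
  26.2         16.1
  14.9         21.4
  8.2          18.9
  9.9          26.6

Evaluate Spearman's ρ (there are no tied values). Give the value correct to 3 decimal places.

Rank p: 4, 5, 3, 1, 2
Rank q: 3, 1, 4, 2, 5
d = rank(p) − rank(q): 1, 4, -1, -1, -3; Σd² = 28
ρ = 1 − 6Σd² / [n(n²−1)] = 1 − 6×28 / (5×24) = 1 − 168/120 ≈ -0.400

-0.400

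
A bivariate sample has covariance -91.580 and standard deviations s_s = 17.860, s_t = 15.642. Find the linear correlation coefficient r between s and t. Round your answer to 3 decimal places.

r = Cov(s,t) / (s_s · s_t) = -91.580 / (17.860 × 15.642)
  = -91.580 / 279.3661 ≈ -0.328

-0.328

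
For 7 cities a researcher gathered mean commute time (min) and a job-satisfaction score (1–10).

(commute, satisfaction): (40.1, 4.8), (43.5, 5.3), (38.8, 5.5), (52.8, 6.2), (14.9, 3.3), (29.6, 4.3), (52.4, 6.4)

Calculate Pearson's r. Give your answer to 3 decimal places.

0.970

n = 7, Σx = 272.1, Σy = 35.8, Σx² = 11637.47, Σy² = 190.16, Σxy = 1475.6
nΣxy − ΣxΣy = 10329.2 − 9741.18 = 588.02
nΣx² − (Σx)² = 81462.29 − 74038.41 = 7423.88; nΣy² − (Σy)² = 1331.12 − 1281.64 = 49.48
r = 588.02 / √(7423.88 × 49.48) = 588.02 / 606.0805 ≈ 0.970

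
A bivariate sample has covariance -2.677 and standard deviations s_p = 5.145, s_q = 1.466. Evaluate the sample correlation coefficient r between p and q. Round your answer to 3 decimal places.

-0.355

r = Cov(p,q) / (s_p · s_q) = -2.677 / (5.145 × 1.466)
  = -2.677 / 7.5426 ≈ -0.355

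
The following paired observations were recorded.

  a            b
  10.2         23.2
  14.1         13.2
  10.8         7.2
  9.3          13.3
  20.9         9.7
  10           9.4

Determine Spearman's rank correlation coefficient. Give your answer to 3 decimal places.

Rank a: 3, 5, 4, 1, 6, 2
Rank b: 6, 4, 1, 5, 3, 2
d = rank(a) − rank(b): -3, 1, 3, -4, 3, 0; Σd² = 44
ρ = 1 − 6Σd² / [n(n²−1)] = 1 − 6×44 / (6×35) = 1 − 264/210 ≈ -0.257

-0.257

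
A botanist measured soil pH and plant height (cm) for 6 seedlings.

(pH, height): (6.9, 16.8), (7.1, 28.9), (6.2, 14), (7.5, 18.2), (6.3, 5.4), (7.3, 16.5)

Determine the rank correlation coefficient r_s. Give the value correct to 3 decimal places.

Rank pH: 3, 4, 1, 6, 2, 5
Rank height: 4, 6, 2, 5, 1, 3
d = rank(pH) − rank(height): -1, -2, -1, 1, 1, 2; Σd² = 12
ρ = 1 − 6Σd² / [n(n²−1)] = 1 − 6×12 / (6×35) = 1 − 72/210 ≈ 0.657

0.657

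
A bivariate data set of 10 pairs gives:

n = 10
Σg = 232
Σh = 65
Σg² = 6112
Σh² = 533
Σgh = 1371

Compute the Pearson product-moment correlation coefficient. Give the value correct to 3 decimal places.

-0.482

r = (nΣgh − ΣgΣh) / √[(nΣg² − (Σg)²)(nΣh² − (Σh)²)]
Numerator: 10×1371 − 232×65 = -1370
Denominator: √[(61120 − 53824)(5330 − 4225)] = √[7296 × 1105] = 2839.3802
r = -1370 / 2839.3802 ≈ -0.482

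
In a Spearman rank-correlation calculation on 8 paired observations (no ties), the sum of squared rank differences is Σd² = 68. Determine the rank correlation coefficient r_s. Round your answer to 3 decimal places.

0.190

ρ = 1 − 6Σd² / [n(n²−1)] = 1 − 6×68 / (8×63)
  = 1 − 408/504 = 1 − 0.8095 ≈ 0.190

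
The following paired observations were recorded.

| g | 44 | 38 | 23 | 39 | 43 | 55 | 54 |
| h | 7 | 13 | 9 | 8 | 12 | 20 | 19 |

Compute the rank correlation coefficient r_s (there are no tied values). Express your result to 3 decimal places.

Rank g: 5, 2, 1, 3, 4, 7, 6
Rank h: 1, 5, 3, 2, 4, 7, 6
d = rank(g) − rank(h): 4, -3, -2, 1, 0, 0, 0; Σd² = 30
ρ = 1 − 6Σd² / [n(n²−1)] = 1 − 6×30 / (7×48) = 1 − 180/336 ≈ 0.464

0.464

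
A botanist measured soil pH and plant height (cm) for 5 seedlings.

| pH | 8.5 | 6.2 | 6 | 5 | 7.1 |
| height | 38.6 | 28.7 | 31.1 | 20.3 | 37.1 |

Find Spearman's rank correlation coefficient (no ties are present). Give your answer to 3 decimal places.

Rank pH: 5, 3, 2, 1, 4
Rank height: 5, 2, 3, 1, 4
d = rank(pH) − rank(height): 0, 1, -1, 0, 0; Σd² = 2
ρ = 1 − 6Σd² / [n(n²−1)] = 1 − 6×2 / (5×24) = 1 − 12/120 ≈ 0.900

0.900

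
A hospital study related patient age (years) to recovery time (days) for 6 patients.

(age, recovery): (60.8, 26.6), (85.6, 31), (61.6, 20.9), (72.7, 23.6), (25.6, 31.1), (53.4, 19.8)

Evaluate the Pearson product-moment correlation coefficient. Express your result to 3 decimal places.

n = 6, Σx = 359.7, Σy = 153, Σx² = 23610.77, Σy² = 4021.58, Σxy = 9127.52
nΣxy − ΣxΣy = 54765.12 − 55034.1 = -268.98
nΣx² − (Σx)² = 141664.62 − 129384.09 = 12280.53; nΣy² − (Σy)² = 24129.48 − 23409 = 720.48
r = -268.98 / √(12280.53 × 720.48) = -268.98 / 2974.5380 ≈ -0.090

-0.090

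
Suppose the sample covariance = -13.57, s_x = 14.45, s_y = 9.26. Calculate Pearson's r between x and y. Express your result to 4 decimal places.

-0.1014

r = Cov(x,y) / (s_x · s_y) = -13.57 / (14.45 × 9.26)
  = -13.57 / 133.8070 ≈ -0.1014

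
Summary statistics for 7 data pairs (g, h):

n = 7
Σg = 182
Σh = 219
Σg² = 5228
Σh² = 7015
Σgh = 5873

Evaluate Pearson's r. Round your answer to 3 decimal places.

r = (nΣgh − ΣgΣh) / √[(nΣg² − (Σg)²)(nΣh² − (Σh)²)]
Numerator: 7×5873 − 182×219 = 1253
Denominator: √[(36596 − 33124)(49105 − 47961)] = √[3472 × 1144] = 1992.9797
r = 1253 / 1992.9797 ≈ 0.629

0.629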